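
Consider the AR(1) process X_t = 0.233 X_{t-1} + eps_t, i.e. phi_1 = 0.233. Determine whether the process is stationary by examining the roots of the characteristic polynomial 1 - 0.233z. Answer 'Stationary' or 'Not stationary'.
\text{Stationary}

The AR(p) characteristic polynomial is P(z) = 1 - 0.233z.
Stationarity requires all roots to lie outside the unit circle, i.e. |z| > 1 for every root.
This is linear in z: 1 + (-0.233) z = 0  =>  z = -1/(-0.233) = 4.291845,  |z| = 4.291845.
Moduli of all roots: 4.2918.
All moduli strictly greater than 1? Yes.
Verdict: Stationary.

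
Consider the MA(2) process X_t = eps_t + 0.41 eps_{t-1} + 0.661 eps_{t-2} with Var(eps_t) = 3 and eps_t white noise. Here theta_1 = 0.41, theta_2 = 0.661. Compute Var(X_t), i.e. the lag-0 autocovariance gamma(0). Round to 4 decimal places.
\gamma(0) = 4.8151

For an MA(q) process X_t = eps_t + sum_i theta_i eps_{t-i} with
Var(eps_t) = sigma^2, the variance is
  gamma(0) = sigma^2 * (1 + sum_i theta_i^2).
  sum_i theta_i^2 = (0.41)^2 + (0.661)^2 = 0.1681 + 0.436921 = 0.605021.
  gamma(0) = 3 * (1 + 0.605021) = 3 * 1.605021 = 4.815063, which rounds to 4.8151.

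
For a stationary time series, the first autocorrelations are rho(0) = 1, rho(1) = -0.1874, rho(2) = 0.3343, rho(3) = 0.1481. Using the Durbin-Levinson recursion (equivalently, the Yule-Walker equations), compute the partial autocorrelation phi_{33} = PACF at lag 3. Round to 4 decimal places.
\phi_{33} = 0.2860

The PACF at lag k is phi_{kk}, the last component of the solution
to the Yule-Walker system G_k phi = r_k where
  (G_k)_{ij} = rho(|i - j|), (r_k)_i = rho(i), i,j = 1..k.
Equivalently, Durbin-Levinson gives phi_{kk} iteratively:
  phi_{11} = rho(1)
  phi_{kk} = [rho(k) - sum_{j=1..k-1} phi_{k-1,j} rho(k-j)]
            / [1 - sum_{j=1..k-1} phi_{k-1,j} rho(j)],
  phi_{k,j} = phi_{k-1,j} - phi_{kk} phi_{k-1,k-j},  j = 1..k-1.
Step k = 1:
  phi_11 = rho(1) = -0.1874.
Step k = 2:
  phi_22 = [rho(2) - phi_11 rho(1)] / [1 - phi_11 rho(1)] = [0.3343 - (-0.1874)(-0.1874)] / [1 - (-0.1874)(-0.1874)]
         = 0.29918124 / 0.96488124 = 0.310071.
  Update: phi_21 = phi_11 - phi_22 phi_11 = -0.1874 - (0.310071)(-0.1874) = -0.129293.
Step k = 3:
  phi_33 = [rho(3) - phi_21 rho(2) - phi_22 rho(1)] / [1 - phi_21 rho(1) - phi_22 rho(2)]
    numerator   = 0.1481 - (-0.129293)(0.3343) - (0.310071)(-0.1874) = 0.24942979
    denominator = 1 - (-0.129293)(-0.1874) - (0.310071)(0.3343) = 0.87211395
  phi_33 = 0.24942979 / 0.87211395 = 0.286.
Therefore phi_{33} = 0.2860.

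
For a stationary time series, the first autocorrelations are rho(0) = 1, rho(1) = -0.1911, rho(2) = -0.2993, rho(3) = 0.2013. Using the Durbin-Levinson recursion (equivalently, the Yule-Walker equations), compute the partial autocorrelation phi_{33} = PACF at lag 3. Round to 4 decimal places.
\phi_{33} = 0.0680

The PACF at lag k is phi_{kk}, the last component of the solution
to the Yule-Walker system G_k phi = r_k where
  (G_k)_{ij} = rho(|i - j|), (r_k)_i = rho(i), i,j = 1..k.
Equivalently, Durbin-Levinson gives phi_{kk} iteratively:
  phi_{11} = rho(1)
  phi_{kk} = [rho(k) - sum_{j=1..k-1} phi_{k-1,j} rho(k-j)]
            / [1 - sum_{j=1..k-1} phi_{k-1,j} rho(j)],
  phi_{k,j} = phi_{k-1,j} - phi_{kk} phi_{k-1,k-j},  j = 1..k-1.
Step k = 1:
  phi_11 = rho(1) = -0.1911.
Step k = 2:
  phi_22 = [rho(2) - phi_11 rho(1)] / [1 - phi_11 rho(1)] = [-0.2993 - (-0.1911)(-0.1911)] / [1 - (-0.1911)(-0.1911)]
         = -0.33581921 / 0.96348079 = -0.348548.
  Update: phi_21 = phi_11 - phi_22 phi_11 = -0.1911 - (-0.348548)(-0.1911) = -0.257708.
Step k = 3:
  phi_33 = [rho(3) - phi_21 rho(2) - phi_22 rho(1)] / [1 - phi_21 rho(1) - phi_22 rho(2)]
    numerator   = 0.2013 - (-0.257708)(-0.2993) - (-0.348548)(-0.1911) = 0.05756064
    denominator = 1 - (-0.257708)(-0.1911) - (-0.348548)(-0.2993) = 0.84643171
  phi_33 = 0.05756064 / 0.84643171 = 0.068.
Therefore phi_{33} = 0.0680.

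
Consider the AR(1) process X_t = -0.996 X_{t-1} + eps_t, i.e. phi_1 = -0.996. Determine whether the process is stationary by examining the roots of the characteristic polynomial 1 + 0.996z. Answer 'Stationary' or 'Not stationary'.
\text{Stationary}

The AR(p) characteristic polynomial is P(z) = 1 + 0.996z.
Stationarity requires all roots to lie outside the unit circle, i.e. |z| > 1 for every root.
This is linear in z: 1 + (0.996) z = 0  =>  z = -1/(0.996) = -1.004016,  |z| = 1.004016.
Moduli of all roots: 1.0040.
All moduli strictly greater than 1? Yes.
Verdict: Stationary.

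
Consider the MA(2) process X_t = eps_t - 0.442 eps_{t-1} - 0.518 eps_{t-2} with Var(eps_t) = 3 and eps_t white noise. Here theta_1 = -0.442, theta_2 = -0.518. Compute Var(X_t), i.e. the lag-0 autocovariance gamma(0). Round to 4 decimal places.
\gamma(0) = 4.3911

For an MA(q) process X_t = eps_t + sum_i theta_i eps_{t-i} with
Var(eps_t) = sigma^2, the variance is
  gamma(0) = sigma^2 * (1 + sum_i theta_i^2).
  sum_i theta_i^2 = (-0.442)^2 + (-0.518)^2 = 0.195364 + 0.268324 = 0.463688.
  gamma(0) = 3 * (1 + 0.463688) = 3 * 1.463688 = 4.391064, which rounds to 4.3911.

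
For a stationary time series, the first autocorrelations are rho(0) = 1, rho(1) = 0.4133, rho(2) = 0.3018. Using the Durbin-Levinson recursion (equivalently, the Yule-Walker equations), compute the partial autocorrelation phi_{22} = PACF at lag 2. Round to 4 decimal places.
\phi_{22} = 0.1580

The PACF at lag k is phi_{kk}, the last component of the solution
to the Yule-Walker system G_k phi = r_k where
  (G_k)_{ij} = rho(|i - j|), (r_k)_i = rho(i), i,j = 1..k.
Equivalently, Durbin-Levinson gives phi_{kk} iteratively:
  phi_{11} = rho(1)
  phi_{kk} = [rho(k) - sum_{j=1..k-1} phi_{k-1,j} rho(k-j)]
            / [1 - sum_{j=1..k-1} phi_{k-1,j} rho(j)],
  phi_{k,j} = phi_{k-1,j} - phi_{kk} phi_{k-1,k-j},  j = 1..k-1.
Step k = 1:
  phi_11 = rho(1) = 0.4133.
Step k = 2:
  phi_22 = [rho(2) - phi_11 rho(1)] / [1 - phi_11 rho(1)] = [0.3018 - (0.4133)(0.4133)] / [1 - (0.4133)(0.4133)]
         = 0.13098311 / 0.82918311 = 0.158.
Therefore phi_{22} = 0.1580.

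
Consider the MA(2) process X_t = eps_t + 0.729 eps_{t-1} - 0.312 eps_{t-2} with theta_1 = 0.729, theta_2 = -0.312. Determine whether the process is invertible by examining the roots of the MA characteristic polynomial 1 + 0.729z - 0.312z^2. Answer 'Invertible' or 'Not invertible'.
\text{Not invertible}

The MA(q) characteristic polynomial is P(z) = 1 + 0.729z - 0.312z^2.
Invertibility requires all roots to lie outside the unit circle, i.e. |z| > 1 for every root.
Set 1 + (0.729) z + (-0.312) z^2 = 0, i.e. a z^2 + b z + c = 0 with a = -0.312, b = 0.729, c = 1.
Discriminant D = b^2 - 4ac = (0.729)^2 - 4*(-0.312)*1 = 0.531441 - (-1.248) = 1.779441.
D >= 0, so the roots are real: z = (-b +/- sqrt(D)) / (2a) = (-0.729 +/- 1.333957) / (-0.624).
  z_1 = (-0.729 + 1.333957) / (-0.624) = -0.9695,   |z_1| = 0.9695.
  z_2 = (-0.729 - 1.333957) / (-0.624) = 3.306,   |z_2| = 3.306.
Moduli of all roots: 0.9695, 3.3060.
All moduli strictly greater than 1? No.
Verdict: Not invertible.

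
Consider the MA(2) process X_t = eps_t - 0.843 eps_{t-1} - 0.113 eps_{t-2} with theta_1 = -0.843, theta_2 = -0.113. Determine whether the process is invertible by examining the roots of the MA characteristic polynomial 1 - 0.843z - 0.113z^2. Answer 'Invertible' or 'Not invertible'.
\text{Invertible}

The MA(q) characteristic polynomial is P(z) = 1 - 0.843z - 0.113z^2.
Invertibility requires all roots to lie outside the unit circle, i.e. |z| > 1 for every root.
Set 1 + (-0.843) z + (-0.113) z^2 = 0, i.e. a z^2 + b z + c = 0 with a = -0.113, b = -0.843, c = 1.
Discriminant D = b^2 - 4ac = (-0.843)^2 - 4*(-0.113)*1 = 0.710649 - (-0.452) = 1.162649.
D >= 0, so the roots are real: z = (-b +/- sqrt(D)) / (2a) = (0.843 +/- 1.078262) / (-0.226).
  z_1 = (0.843 + 1.078262) / (-0.226) = -8.5012,   |z_1| = 8.5012.
  z_2 = (0.843 - 1.078262) / (-0.226) = 1.041,   |z_2| = 1.041.
Moduli of all roots: 8.5012, 1.0410.
All moduli strictly greater than 1? Yes.
Verdict: Invertible.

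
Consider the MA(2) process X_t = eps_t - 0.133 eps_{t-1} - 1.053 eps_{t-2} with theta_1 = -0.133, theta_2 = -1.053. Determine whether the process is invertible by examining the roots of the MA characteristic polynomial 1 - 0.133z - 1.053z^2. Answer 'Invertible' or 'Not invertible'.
\text{Not invertible}

The MA(q) characteristic polynomial is P(z) = 1 - 0.133z - 1.053z^2.
Invertibility requires all roots to lie outside the unit circle, i.e. |z| > 1 for every root.
Set 1 + (-0.133) z + (-1.053) z^2 = 0, i.e. a z^2 + b z + c = 0 with a = -1.053, b = -0.133, c = 1.
Discriminant D = b^2 - 4ac = (-0.133)^2 - 4*(-1.053)*1 = 0.017689 - (-4.212) = 4.229689.
D >= 0, so the roots are real: z = (-b +/- sqrt(D)) / (2a) = (0.133 +/- 2.056621) / (-2.106).
  z_1 = (0.133 + 2.056621) / (-2.106) = -1.0397,   |z_1| = 1.0397.
  z_2 = (0.133 - 2.056621) / (-2.106) = 0.9134,   |z_2| = 0.9134.
Moduli of all roots: 1.0397, 0.9134.
All moduli strictly greater than 1? No.
Verdict: Not invertible.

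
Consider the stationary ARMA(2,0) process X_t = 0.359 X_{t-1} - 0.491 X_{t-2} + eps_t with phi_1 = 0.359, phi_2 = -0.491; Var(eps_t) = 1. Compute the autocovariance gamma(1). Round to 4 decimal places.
\gamma(1) = 0.3368

Multiply the model equation by X_{t-k} and take expectations. With theta_0 = psi_0 = 1 and psi_j the MA(infinity) weights, this gives
  gamma(k) - sum_i phi_i gamma(k-i) = c_k,
  c_k = sigma^2 * sum_{j=k..q} theta_j psi_{j-k}   (c_k = 0 for k > q),
using gamma(-m) = gamma(m).
Pure AR (q = 0): c_0 = sigma^2 = 1, c_k = 0 for k >= 1.
Equations for k = 0, 1, 2 (AR order 2, c_2 = 0):
  (E0) gamma(0) = phi_1 gamma(1) + phi_2 gamma(2) + c_0
  (E1) gamma(1) = phi_1 gamma(0) + phi_2 gamma(1) + c_1
  (E2) gamma(2) = phi_1 gamma(1) + phi_2 gamma(0)
From (E1): gamma(1) = A gamma(0) + B with
  A = phi_1 / (1 - phi_2) = 0.359 / 1.491 = 0.240778,   B = c_1 / (1 - phi_2) = 0 / 1.491 = 0.
Insert (E2) into (E0): gamma(0) (1 - phi_2^2) = phi_1 (1 + phi_2) gamma(1) + c_0.
  phi_1 (1 + phi_2) = (0.359)(0.509) = 0.182731,   1 - phi_2^2 = 0.758919.
Replace gamma(1) by A gamma(0) + B and collect gamma(0):
  gamma(0) [0.758919 - (0.182731)(0.240778)] = c_0 = 1
  gamma(0) * 0.714921 = 1
  gamma(0) = 1 / 0.714921 = 1.398755.
  gamma(1) = A gamma(0) = (0.240778)(1.398755) = 0.336789.
Therefore gamma(1) = 0.3368 (to 4 decimal places).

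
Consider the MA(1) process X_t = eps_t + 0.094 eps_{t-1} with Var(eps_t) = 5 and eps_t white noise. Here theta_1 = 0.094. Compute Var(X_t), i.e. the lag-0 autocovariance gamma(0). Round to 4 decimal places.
\gamma(0) = 5.0442

For an MA(q) process X_t = eps_t + sum_i theta_i eps_{t-i} with
Var(eps_t) = sigma^2, the variance is
  gamma(0) = sigma^2 * (1 + sum_i theta_i^2).
  sum_i theta_i^2 = (0.094)^2 = 0.008836.
  gamma(0) = 5 * (1 + 0.008836) = 5 * 1.008836 = 5.04418, which rounds to 5.0442.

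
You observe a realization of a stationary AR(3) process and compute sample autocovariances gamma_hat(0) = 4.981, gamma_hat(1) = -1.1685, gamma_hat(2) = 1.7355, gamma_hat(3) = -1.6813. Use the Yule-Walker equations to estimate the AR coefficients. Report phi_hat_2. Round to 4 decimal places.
\hat\phi_{2} = 0.2710

The Yule-Walker equations for an AR(p) process read, in matrix form,
  Gamma_p phi = r_p,   with   (Gamma_p)_{ij} = gamma(|i - j|),
                       (r_p)_i = gamma(i),   i,j = 1..p.
Substitute the sample gammas (Toeplitz matrix and right-hand side of size 3):
  Gamma_p = [[4.981, -1.1685, 1.7355], [-1.1685, 4.981, -1.1685], [1.7355, -1.1685, 4.981]]
  r_p     = [-1.1685, 1.7355, -1.6813]
Written out (R1..R3):
  (R1) 4.981 phi_1 - 1.1685 phi_2 + 1.7355 phi_3 = -1.1685
  (R2) -1.1685 phi_1 + 4.981 phi_2 - 1.1685 phi_3 = 1.7355
  (R3) 1.7355 phi_1 - 1.1685 phi_2 + 4.981 phi_3 = -1.6813
Gaussian elimination:
  R2 <- R2 - (-1.1685/4.981) R1 = R2 - (-0.234591) R1:  4.70688 phi_2 - 0.761367 phi_3 = 1.46138
  R3 <- R3 - (1.7355/4.981) R1 = R3 - (0.348424) R1:  -0.761367 phi_2 + 4.37631 phi_3 = -1.274167
  R3 <- R3 - (-0.761367/4.70688) R2 = R3 - (-0.161756) R2:  4.253154 phi_3 = -1.037779
Back-substitution:
  phi_hat_3 = -1.037779 / 4.253154 = -0.244002
  phi_hat_2 = (1.46138 - (-0.761367)(-0.244002)) / 4.70688 = 0.271009
  phi_hat_1 = (-1.1685 - (-1.1685)(0.271009) - (1.7355)(-0.244002)) / 4.981 = -0.085999
So phi_hat = [-0.0860, 0.2710, -0.2440].
Therefore phi_hat_2 = 0.2710.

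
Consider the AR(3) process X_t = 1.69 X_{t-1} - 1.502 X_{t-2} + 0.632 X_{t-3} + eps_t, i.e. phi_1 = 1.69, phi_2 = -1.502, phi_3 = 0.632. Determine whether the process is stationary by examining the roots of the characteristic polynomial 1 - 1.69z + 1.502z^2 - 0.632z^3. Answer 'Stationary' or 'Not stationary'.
\text{Stationary}

The AR(p) characteristic polynomial is P(z) = 1 - 1.69z + 1.502z^2 - 0.632z^3.
Stationarity requires all roots to lie outside the unit circle, i.e. |z| > 1 for every root.
Degree 3: look for a simple real root z0 first, then factor out (1 - z/z0) and solve the remaining quadratic.
Testing z0 = 1.25: P(1.25) = 1 + (-1.69)(1.25) + (1.502)(1.25)^2 + (-0.632)(1.25)^3
  = 1 + (-2.1125) + (2.346875) + (-1.234375) = 0.  So z_0 = 1.25 is a root, |z_0| = 1.25.
Divide out the factor (1 - 0.8 z) = (1 - z/z0) (since 1/z0 = 0.8):
  P(z) = (1 - 0.8 z)(1 + (-0.89) z + (0.79) z^2)
  [check: z-coef -0.89 - (0.8) = -1.69; z^2-coef 0.79 - (0.8)(-0.89) = 1.502; z^3-coef -(0.8)(0.79) = -0.632.]
Remaining roots from the quadratic factor 1 + (-0.89) z + (0.79) z^2:
  Set 1 + (-0.89) z + (0.79) z^2 = 0, i.e. a z^2 + b z + c = 0 with a = 0.79, b = -0.89, c = 1.
  Discriminant D = b^2 - 4ac = (-0.89)^2 - 4*(0.79)*1 = 0.7921 - (3.16) = -2.3679.
  D < 0, so the roots are the complex-conjugate pair z = (-b +/- i sqrt(-D)) / (2a) = 0.5633 +/- 0.9739i.
  For a conjugate pair |z|^2 = z * conj(z) = (product of roots) = c/a = 1/(0.79) = 1.265823, so |z| = sqrt(1.265823) = 1.1251 for both roots.
Moduli of all roots: 1.2500, 1.1251, 1.1251.
All moduli strictly greater than 1? Yes.
Verdict: Stationary.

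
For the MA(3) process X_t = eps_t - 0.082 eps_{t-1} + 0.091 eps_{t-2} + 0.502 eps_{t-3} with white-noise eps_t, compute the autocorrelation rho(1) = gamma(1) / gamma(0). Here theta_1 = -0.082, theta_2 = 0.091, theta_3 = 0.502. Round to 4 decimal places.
\rho(1) = -0.0346

For an MA(q) process with theta_0 = 1, the autocovariance is
  gamma(k) = sigma^2 * sum_{i=0..q-k} theta_i * theta_{i+k},
and rho(k) = gamma(k) / gamma(0). Sigma^2 cancels.
  numerator   = (1)*(-0.082) + (-0.082)*(0.091) + (0.091)*(0.502) = -0.04378.
  denominator = (1)^2 + (-0.082)^2 + (0.091)^2 + (0.502)^2 = 1.267009.
  rho(1) = -0.04378 / 1.267009 = -0.0346.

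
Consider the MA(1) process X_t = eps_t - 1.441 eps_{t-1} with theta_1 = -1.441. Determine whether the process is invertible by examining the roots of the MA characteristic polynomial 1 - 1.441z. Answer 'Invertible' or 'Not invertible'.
\text{Not invertible}

The MA(q) characteristic polynomial is P(z) = 1 - 1.441z.
Invertibility requires all roots to lie outside the unit circle, i.e. |z| > 1 for every root.
This is linear in z: 1 + (-1.441) z = 0  =>  z = -1/(-1.441) = 0.693963,  |z| = 0.693963.
Moduli of all roots: 0.6940.
All moduli strictly greater than 1? No.
Verdict: Not invertible.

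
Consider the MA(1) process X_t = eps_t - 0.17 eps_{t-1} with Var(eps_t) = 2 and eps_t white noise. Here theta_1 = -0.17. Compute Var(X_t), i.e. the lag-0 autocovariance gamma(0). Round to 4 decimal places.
\gamma(0) = 2.0578

For an MA(q) process X_t = eps_t + sum_i theta_i eps_{t-i} with
Var(eps_t) = sigma^2, the variance is
  gamma(0) = sigma^2 * (1 + sum_i theta_i^2).
  sum_i theta_i^2 = (-0.17)^2 = 0.0289.
  gamma(0) = 2 * (1 + 0.0289) = 2 * 1.0289 = 2.0578.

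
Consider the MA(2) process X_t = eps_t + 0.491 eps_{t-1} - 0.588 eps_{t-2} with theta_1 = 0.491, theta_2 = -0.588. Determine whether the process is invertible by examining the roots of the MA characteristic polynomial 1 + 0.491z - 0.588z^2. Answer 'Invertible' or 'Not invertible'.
\text{Not invertible}

The MA(q) characteristic polynomial is P(z) = 1 + 0.491z - 0.588z^2.
Invertibility requires all roots to lie outside the unit circle, i.e. |z| > 1 for every root.
Set 1 + (0.491) z + (-0.588) z^2 = 0, i.e. a z^2 + b z + c = 0 with a = -0.588, b = 0.491, c = 1.
Discriminant D = b^2 - 4ac = (0.491)^2 - 4*(-0.588)*1 = 0.241081 - (-2.352) = 2.593081.
D >= 0, so the roots are real: z = (-b +/- sqrt(D)) / (2a) = (-0.491 +/- 1.610305) / (-1.176).
  z_1 = (-0.491 + 1.610305) / (-1.176) = -0.9518,   |z_1| = 0.9518.
  z_2 = (-0.491 - 1.610305) / (-1.176) = 1.7868,   |z_2| = 1.7868.
Moduli of all roots: 0.9518, 1.7868.
All moduli strictly greater than 1? No.
Verdict: Not invertible.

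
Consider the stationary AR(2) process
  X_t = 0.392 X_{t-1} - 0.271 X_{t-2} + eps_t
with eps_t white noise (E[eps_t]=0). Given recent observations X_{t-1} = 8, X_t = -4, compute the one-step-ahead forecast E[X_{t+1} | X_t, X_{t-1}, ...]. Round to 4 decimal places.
E[X_{t+1} \mid \mathcal F_t] = -3.7360

For an AR(p) model X_t = c + sum_i phi_i X_{t-i} + eps_t, the
one-step-ahead conditional mean is
  E[X_{t+1} | X_t, ...] = c + sum_i phi_i X_{t+1-i}.
Substitute known values:
  E[X_{t+1} | ...] = (0.392) * (-4) + (-0.271) * (8)
                   = -3.7360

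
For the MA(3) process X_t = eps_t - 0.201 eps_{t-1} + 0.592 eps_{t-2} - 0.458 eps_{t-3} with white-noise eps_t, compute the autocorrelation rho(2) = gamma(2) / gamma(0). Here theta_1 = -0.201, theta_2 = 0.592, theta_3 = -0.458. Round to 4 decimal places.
\rho(2) = 0.4274

For an MA(q) process with theta_0 = 1, the autocovariance is
  gamma(k) = sigma^2 * sum_{i=0..q-k} theta_i * theta_{i+k},
and rho(k) = gamma(k) / gamma(0). Sigma^2 cancels.
  numerator   = (1)*(0.592) + (-0.201)*(-0.458) = 0.684058.
  denominator = (1)^2 + (-0.201)^2 + (0.592)^2 + (-0.458)^2 = 1.600629.
  rho(2) = 0.684058 / 1.600629 = 0.4274.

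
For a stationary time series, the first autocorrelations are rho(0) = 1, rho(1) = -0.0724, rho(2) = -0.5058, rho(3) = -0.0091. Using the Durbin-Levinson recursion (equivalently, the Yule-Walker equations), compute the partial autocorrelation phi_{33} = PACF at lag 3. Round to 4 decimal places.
\phi_{33} = -0.1389

The PACF at lag k is phi_{kk}, the last component of the solution
to the Yule-Walker system G_k phi = r_k where
  (G_k)_{ij} = rho(|i - j|), (r_k)_i = rho(i), i,j = 1..k.
Equivalently, Durbin-Levinson gives phi_{kk} iteratively:
  phi_{11} = rho(1)
  phi_{kk} = [rho(k) - sum_{j=1..k-1} phi_{k-1,j} rho(k-j)]
            / [1 - sum_{j=1..k-1} phi_{k-1,j} rho(j)],
  phi_{k,j} = phi_{k-1,j} - phi_{kk} phi_{k-1,k-j},  j = 1..k-1.
Step k = 1:
  phi_11 = rho(1) = -0.0724.
Step k = 2:
  phi_22 = [rho(2) - phi_11 rho(1)] / [1 - phi_11 rho(1)] = [-0.5058 - (-0.0724)(-0.0724)] / [1 - (-0.0724)(-0.0724)]
         = -0.51104176 / 0.99475824 = -0.513735.
  Update: phi_21 = phi_11 - phi_22 phi_11 = -0.0724 - (-0.513735)(-0.0724) = -0.109594.
Step k = 3:
  phi_33 = [rho(3) - phi_21 rho(2) - phi_22 rho(1)] / [1 - phi_21 rho(1) - phi_22 rho(2)]
    numerator   = -0.0091 - (-0.109594)(-0.5058) - (-0.513735)(-0.0724) = -0.10172723
    denominator = 1 - (-0.109594)(-0.0724) - (-0.513735)(-0.5058) = 0.73221839
  phi_33 = -0.10172723 / 0.73221839 = -0.1389.
Therefore phi_{33} = -0.1389.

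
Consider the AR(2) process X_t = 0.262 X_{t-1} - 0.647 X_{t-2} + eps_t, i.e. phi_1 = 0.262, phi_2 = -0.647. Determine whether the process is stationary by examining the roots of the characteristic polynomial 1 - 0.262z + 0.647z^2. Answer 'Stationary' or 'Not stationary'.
\text{Stationary}

The AR(p) characteristic polynomial is P(z) = 1 - 0.262z + 0.647z^2.
Stationarity requires all roots to lie outside the unit circle, i.e. |z| > 1 for every root.
Set 1 + (-0.262) z + (0.647) z^2 = 0, i.e. a z^2 + b z + c = 0 with a = 0.647, b = -0.262, c = 1.
Discriminant D = b^2 - 4ac = (-0.262)^2 - 4*(0.647)*1 = 0.068644 - (2.588) = -2.519356.
D < 0, so the roots are the complex-conjugate pair z = (-b +/- i sqrt(-D)) / (2a) = 0.2025 +/- 1.2266i.
For a conjugate pair |z|^2 = z * conj(z) = (product of roots) = c/a = 1/(0.647) = 1.545595, so |z| = sqrt(1.545595) = 1.2432 for both roots.
Moduli of all roots: 1.2432, 1.2432.
All moduli strictly greater than 1? Yes.
Verdict: Stationary.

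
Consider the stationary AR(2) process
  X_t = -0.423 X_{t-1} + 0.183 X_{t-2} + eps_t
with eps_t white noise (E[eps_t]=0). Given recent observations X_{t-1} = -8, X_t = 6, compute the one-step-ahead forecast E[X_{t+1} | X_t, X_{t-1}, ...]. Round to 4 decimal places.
E[X_{t+1} \mid \mathcal F_t] = -4.0020

For an AR(p) model X_t = c + sum_i phi_i X_{t-i} + eps_t, the
one-step-ahead conditional mean is
  E[X_{t+1} | X_t, ...] = c + sum_i phi_i X_{t+1-i}.
Substitute known values:
  E[X_{t+1} | ...] = (-0.423) * (6) + (0.183) * (-8)
                   = -4.0020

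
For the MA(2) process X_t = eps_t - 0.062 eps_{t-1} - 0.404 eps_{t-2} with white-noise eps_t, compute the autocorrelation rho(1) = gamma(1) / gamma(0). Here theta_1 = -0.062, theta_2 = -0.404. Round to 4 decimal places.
\rho(1) = -0.0317

For an MA(q) process with theta_0 = 1, the autocovariance is
  gamma(k) = sigma^2 * sum_{i=0..q-k} theta_i * theta_{i+k},
and rho(k) = gamma(k) / gamma(0). Sigma^2 cancels.
  numerator   = (1)*(-0.062) + (-0.062)*(-0.404) = -0.036952.
  denominator = (1)^2 + (-0.062)^2 + (-0.404)^2 = 1.16706.
  rho(1) = -0.036952 / 1.16706 = -0.0317.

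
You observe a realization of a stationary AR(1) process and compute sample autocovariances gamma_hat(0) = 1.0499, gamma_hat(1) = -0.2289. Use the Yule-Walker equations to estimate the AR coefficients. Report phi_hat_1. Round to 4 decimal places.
\hat\phi_{1} = -0.2180

The Yule-Walker equations for an AR(p) process read, in matrix form,
  Gamma_p phi = r_p,   with   (Gamma_p)_{ij} = gamma(|i - j|),
                       (r_p)_i = gamma(i),   i,j = 1..p.
Substitute the sample gammas (Toeplitz matrix and right-hand side of size 1):
  Gamma_p = [[1.0499]]
  r_p     = [-0.2289]
With p = 1 this is the single equation gamma(0) phi_1 = gamma(1):
  phi_hat_1 = gamma(1) / gamma(0) = -0.2289 / 1.0499 = -0.2180.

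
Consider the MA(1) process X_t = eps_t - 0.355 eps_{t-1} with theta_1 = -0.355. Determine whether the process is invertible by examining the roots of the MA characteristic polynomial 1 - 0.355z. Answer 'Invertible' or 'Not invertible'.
\text{Invertible}

The MA(q) characteristic polynomial is P(z) = 1 - 0.355z.
Invertibility requires all roots to lie outside the unit circle, i.e. |z| > 1 for every root.
This is linear in z: 1 + (-0.355) z = 0  =>  z = -1/(-0.355) = 2.816901,  |z| = 2.816901.
Moduli of all roots: 2.8169.
All moduli strictly greater than 1? Yes.
Verdict: Invertible.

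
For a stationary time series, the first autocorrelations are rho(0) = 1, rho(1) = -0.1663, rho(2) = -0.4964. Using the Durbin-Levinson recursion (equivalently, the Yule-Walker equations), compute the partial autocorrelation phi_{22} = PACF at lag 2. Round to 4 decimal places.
\phi_{22} = -0.5390

The PACF at lag k is phi_{kk}, the last component of the solution
to the Yule-Walker system G_k phi = r_k where
  (G_k)_{ij} = rho(|i - j|), (r_k)_i = rho(i), i,j = 1..k.
Equivalently, Durbin-Levinson gives phi_{kk} iteratively:
  phi_{11} = rho(1)
  phi_{kk} = [rho(k) - sum_{j=1..k-1} phi_{k-1,j} rho(k-j)]
            / [1 - sum_{j=1..k-1} phi_{k-1,j} rho(j)],
  phi_{k,j} = phi_{k-1,j} - phi_{kk} phi_{k-1,k-j},  j = 1..k-1.
Step k = 1:
  phi_11 = rho(1) = -0.1663.
Step k = 2:
  phi_22 = [rho(2) - phi_11 rho(1)] / [1 - phi_11 rho(1)] = [-0.4964 - (-0.1663)(-0.1663)] / [1 - (-0.1663)(-0.1663)]
         = -0.52405569 / 0.97234431 = -0.539.
Therefore phi_{22} = -0.5390.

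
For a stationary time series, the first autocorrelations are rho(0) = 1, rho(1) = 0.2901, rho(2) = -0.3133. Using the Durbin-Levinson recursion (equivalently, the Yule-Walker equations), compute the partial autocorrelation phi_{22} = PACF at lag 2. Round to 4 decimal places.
\phi_{22} = -0.4340

The PACF at lag k is phi_{kk}, the last component of the solution
to the Yule-Walker system G_k phi = r_k where
  (G_k)_{ij} = rho(|i - j|), (r_k)_i = rho(i), i,j = 1..k.
Equivalently, Durbin-Levinson gives phi_{kk} iteratively:
  phi_{11} = rho(1)
  phi_{kk} = [rho(k) - sum_{j=1..k-1} phi_{k-1,j} rho(k-j)]
            / [1 - sum_{j=1..k-1} phi_{k-1,j} rho(j)],
  phi_{k,j} = phi_{k-1,j} - phi_{kk} phi_{k-1,k-j},  j = 1..k-1.
Step k = 1:
  phi_11 = rho(1) = 0.2901.
Step k = 2:
  phi_22 = [rho(2) - phi_11 rho(1)] / [1 - phi_11 rho(1)] = [-0.3133 - (0.2901)(0.2901)] / [1 - (0.2901)(0.2901)]
         = -0.39745801 / 0.91584199 = -0.434.
Therefore phi_{22} = -0.4340.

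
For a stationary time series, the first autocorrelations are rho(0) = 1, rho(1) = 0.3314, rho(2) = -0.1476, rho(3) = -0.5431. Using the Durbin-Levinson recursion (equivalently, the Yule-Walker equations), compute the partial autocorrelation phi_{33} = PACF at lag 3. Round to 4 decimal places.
\phi_{33} = -0.4710

The PACF at lag k is phi_{kk}, the last component of the solution
to the Yule-Walker system G_k phi = r_k where
  (G_k)_{ij} = rho(|i - j|), (r_k)_i = rho(i), i,j = 1..k.
Equivalently, Durbin-Levinson gives phi_{kk} iteratively:
  phi_{11} = rho(1)
  phi_{kk} = [rho(k) - sum_{j=1..k-1} phi_{k-1,j} rho(k-j)]
            / [1 - sum_{j=1..k-1} phi_{k-1,j} rho(j)],
  phi_{k,j} = phi_{k-1,j} - phi_{kk} phi_{k-1,k-j},  j = 1..k-1.
Step k = 1:
  phi_11 = rho(1) = 0.3314.
Step k = 2:
  phi_22 = [rho(2) - phi_11 rho(1)] / [1 - phi_11 rho(1)] = [-0.1476 - (0.3314)(0.3314)] / [1 - (0.3314)(0.3314)]
         = -0.25742596 / 0.89017404 = -0.289186.
  Update: phi_21 = phi_11 - phi_22 phi_11 = 0.3314 - (-0.289186)(0.3314) = 0.427236.
Step k = 3:
  phi_33 = [rho(3) - phi_21 rho(2) - phi_22 rho(1)] / [1 - phi_21 rho(1) - phi_22 rho(2)]
    numerator   = -0.5431 - (0.427236)(-0.1476) - (-0.289186)(0.3314) = -0.38420365
    denominator = 1 - (0.427236)(0.3314) - (-0.289186)(-0.1476) = 0.81573003
  phi_33 = -0.38420365 / 0.81573003 = -0.471.
Therefore phi_{33} = -0.4710.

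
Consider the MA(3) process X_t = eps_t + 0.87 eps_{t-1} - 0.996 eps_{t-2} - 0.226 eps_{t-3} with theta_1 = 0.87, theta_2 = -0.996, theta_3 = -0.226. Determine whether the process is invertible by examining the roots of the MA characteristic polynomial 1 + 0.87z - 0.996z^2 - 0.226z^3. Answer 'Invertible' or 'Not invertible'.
\text{Not invertible}

The MA(q) characteristic polynomial is P(z) = 1 + 0.87z - 0.996z^2 - 0.226z^3.
Invertibility requires all roots to lie outside the unit circle, i.e. |z| > 1 for every root.
Degree 3: look for a simple real root z0 first, then factor out (1 - z/z0) and solve the remaining quadratic.
Testing z0 = -5: P(-5) = 1 + (0.87)(-5) + (-0.996)(-5)^2 + (-0.226)(-5)^3
  = 1 + (-4.35) + (-24.9) + (28.25) = 0.  So z_0 = -5 is a root, |z_0| = 5.
Divide out the factor (1 + 0.2 z) = (1 - z/z0) (since 1/z0 = -0.2):
  P(z) = (1 + 0.2 z)(1 + (0.67) z + (-1.13) z^2)
  [check: z-coef 0.67 - (-0.2) = 0.87; z^2-coef -1.13 - (-0.2)(0.67) = -0.996; z^3-coef -(-0.2)(-1.13) = -0.226.]
Remaining roots from the quadratic factor 1 + (0.67) z + (-1.13) z^2:
  Set 1 + (0.67) z + (-1.13) z^2 = 0, i.e. a z^2 + b z + c = 0 with a = -1.13, b = 0.67, c = 1.
  Discriminant D = b^2 - 4ac = (0.67)^2 - 4*(-1.13)*1 = 0.4489 - (-4.52) = 4.9689.
  D >= 0, so the roots are real: z = (-b +/- sqrt(D)) / (2a) = (-0.67 +/- 2.229103) / (-2.26).
    z_1 = (-0.67 + 2.229103) / (-2.26) = -0.6899,   |z_1| = 0.6899.
    z_2 = (-0.67 - 2.229103) / (-2.26) = 1.2828,   |z_2| = 1.2828.
Moduli of all roots: 5.0000, 0.6899, 1.2828.
All moduli strictly greater than 1? No.
Verdict: Not invertible.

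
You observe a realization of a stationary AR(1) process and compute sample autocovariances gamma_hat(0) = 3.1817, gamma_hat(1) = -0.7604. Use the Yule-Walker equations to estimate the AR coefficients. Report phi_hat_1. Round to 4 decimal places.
\hat\phi_{1} = -0.2390

The Yule-Walker equations for an AR(p) process read, in matrix form,
  Gamma_p phi = r_p,   with   (Gamma_p)_{ij} = gamma(|i - j|),
                       (r_p)_i = gamma(i),   i,j = 1..p.
Substitute the sample gammas (Toeplitz matrix and right-hand side of size 1):
  Gamma_p = [[3.1817]]
  r_p     = [-0.7604]
With p = 1 this is the single equation gamma(0) phi_1 = gamma(1):
  phi_hat_1 = gamma(1) / gamma(0) = -0.7604 / 3.1817 = -0.2390.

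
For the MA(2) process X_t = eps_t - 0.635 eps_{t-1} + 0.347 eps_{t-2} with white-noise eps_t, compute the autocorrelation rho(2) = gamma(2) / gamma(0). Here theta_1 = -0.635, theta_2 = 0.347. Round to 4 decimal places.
\rho(2) = 0.2277

For an MA(q) process with theta_0 = 1, the autocovariance is
  gamma(k) = sigma^2 * sum_{i=0..q-k} theta_i * theta_{i+k},
and rho(k) = gamma(k) / gamma(0). Sigma^2 cancels.
  numerator   = (1)*(0.347) = 0.347.
  denominator = (1)^2 + (-0.635)^2 + (0.347)^2 = 1.523634.
  rho(2) = 0.347 / 1.523634 = 0.2277.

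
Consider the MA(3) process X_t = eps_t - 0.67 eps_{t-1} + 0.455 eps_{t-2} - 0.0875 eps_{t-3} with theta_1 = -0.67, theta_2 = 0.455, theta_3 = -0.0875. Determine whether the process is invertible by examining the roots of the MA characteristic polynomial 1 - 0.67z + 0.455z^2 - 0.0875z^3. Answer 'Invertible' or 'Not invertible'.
\text{Invertible}

The MA(q) characteristic polynomial is P(z) = 1 - 0.67z + 0.455z^2 - 0.0875z^3.
Invertibility requires all roots to lie outside the unit circle, i.e. |z| > 1 for every root.
Degree 3: look for a simple real root z0 first, then factor out (1 - z/z0) and solve the remaining quadratic.
Testing z0 = 4: P(4) = 1 + (-0.67)(4) + (0.455)(4)^2 + (-0.0875)(4)^3
  = 1 + (-2.68) + (7.28) + (-5.6) = 0.  So z_0 = 4 is a root, |z_0| = 4.
Divide out the factor (1 - 0.25 z) = (1 - z/z0) (since 1/z0 = 0.25):
  P(z) = (1 - 0.25 z)(1 + (-0.42) z + (0.35) z^2)
  [check: z-coef -0.42 - (0.25) = -0.67; z^2-coef 0.35 - (0.25)(-0.42) = 0.455; z^3-coef -(0.25)(0.35) = -0.0875.]
Remaining roots from the quadratic factor 1 + (-0.42) z + (0.35) z^2:
  Set 1 + (-0.42) z + (0.35) z^2 = 0, i.e. a z^2 + b z + c = 0 with a = 0.35, b = -0.42, c = 1.
  Discriminant D = b^2 - 4ac = (-0.42)^2 - 4*(0.35)*1 = 0.1764 - (1.4) = -1.2236.
  D < 0, so the roots are the complex-conjugate pair z = (-b +/- i sqrt(-D)) / (2a) = 0.6 +/- 1.5802i.
  For a conjugate pair |z|^2 = z * conj(z) = (product of roots) = c/a = 1/(0.35) = 2.857143, so |z| = sqrt(2.857143) = 1.6903 for both roots.
Moduli of all roots: 4.0000, 1.6903, 1.6903.
All moduli strictly greater than 1? Yes.
Verdict: Invertible.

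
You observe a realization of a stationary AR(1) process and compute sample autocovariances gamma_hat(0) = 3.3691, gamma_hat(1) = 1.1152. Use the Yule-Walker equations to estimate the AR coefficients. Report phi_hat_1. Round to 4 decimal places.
\hat\phi_{1} = 0.3310

The Yule-Walker equations for an AR(p) process read, in matrix form,
  Gamma_p phi = r_p,   with   (Gamma_p)_{ij} = gamma(|i - j|),
                       (r_p)_i = gamma(i),   i,j = 1..p.
Substitute the sample gammas (Toeplitz matrix and right-hand side of size 1):
  Gamma_p = [[3.3691]]
  r_p     = [1.1152]
With p = 1 this is the single equation gamma(0) phi_1 = gamma(1):
  phi_hat_1 = gamma(1) / gamma(0) = 1.1152 / 3.3691 = 0.3310.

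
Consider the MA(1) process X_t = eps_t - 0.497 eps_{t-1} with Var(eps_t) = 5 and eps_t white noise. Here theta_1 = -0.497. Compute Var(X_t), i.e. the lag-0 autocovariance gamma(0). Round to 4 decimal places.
\gamma(0) = 6.2350

For an MA(q) process X_t = eps_t + sum_i theta_i eps_{t-i} with
Var(eps_t) = sigma^2, the variance is
  gamma(0) = sigma^2 * (1 + sum_i theta_i^2).
  sum_i theta_i^2 = (-0.497)^2 = 0.247009.
  gamma(0) = 5 * (1 + 0.247009) = 5 * 1.247009 = 6.235045, which rounds to 6.2350.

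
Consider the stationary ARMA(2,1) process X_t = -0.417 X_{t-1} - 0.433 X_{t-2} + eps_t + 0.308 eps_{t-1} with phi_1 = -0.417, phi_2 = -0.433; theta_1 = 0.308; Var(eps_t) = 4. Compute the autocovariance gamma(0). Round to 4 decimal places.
\gamma(0) = 4.9246

Multiply the model equation by X_{t-k} and take expectations. With theta_0 = psi_0 = 1 and psi_j the MA(infinity) weights, this gives
  gamma(k) - sum_i phi_i gamma(k-i) = c_k,
  c_k = sigma^2 * sum_{j=k..q} theta_j psi_{j-k}   (c_k = 0 for k > q),
using gamma(-m) = gamma(m).
psi-weights needed (psi_j = theta_j + sum_i phi_i psi_{j-i}):
  psi_1 = theta_1 + phi_1 = 0.308 + (-0.417) = -0.109
Right-hand sides:
  c_0 = sigma^2 (1 + theta_1 psi_1) = 4 * (1 + (0.308)(-0.109)) = 4 * 0.966428 = 3.865712
  c_1 = sigma^2 theta_1 = 4 * (0.308) = 1.232
  c_2 = 0
Equations for k = 0, 1, 2 (AR order 2, c_2 = 0):
  (E0) gamma(0) = phi_1 gamma(1) + phi_2 gamma(2) + c_0
  (E1) gamma(1) = phi_1 gamma(0) + phi_2 gamma(1) + c_1
  (E2) gamma(2) = phi_1 gamma(1) + phi_2 gamma(0)
From (E1): gamma(1) = A gamma(0) + B with
  A = phi_1 / (1 - phi_2) = -0.417 / 1.433 = -0.290998,   B = c_1 / (1 - phi_2) = 1.232 / 1.433 = 0.859735.
Insert (E2) into (E0): gamma(0) (1 - phi_2^2) = phi_1 (1 + phi_2) gamma(1) + c_0.
  phi_1 (1 + phi_2) = (-0.417)(0.567) = -0.236439,   1 - phi_2^2 = 0.812511.
Replace gamma(1) by A gamma(0) + B and collect gamma(0):
  gamma(0) [0.812511 - (-0.236439)(-0.290998)] = (-0.236439)(0.859735) + 3.865712
  gamma(0) * 0.743708 = 3.662437
  gamma(0) = 3.662437 / 0.743708 = 4.924565.
Therefore gamma(0) = 4.9246 (to 4 decimal places).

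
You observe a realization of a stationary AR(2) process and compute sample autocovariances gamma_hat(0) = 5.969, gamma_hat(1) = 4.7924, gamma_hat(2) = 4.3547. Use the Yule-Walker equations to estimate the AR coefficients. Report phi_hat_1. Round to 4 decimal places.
\hat\phi_{1} = 0.6110

The Yule-Walker equations for an AR(p) process read, in matrix form,
  Gamma_p phi = r_p,   with   (Gamma_p)_{ij} = gamma(|i - j|),
                       (r_p)_i = gamma(i),   i,j = 1..p.
Substitute the sample gammas (Toeplitz matrix and right-hand side of size 2):
  Gamma_p = [[5.969, 4.7924], [4.7924, 5.969]]
  r_p     = [4.7924, 4.3547]
Written out:
  5.969 phi_1 + 4.7924 phi_2 = 4.7924
  4.7924 phi_1 + 5.969 phi_2 = 4.3547
Solve by Cramer's rule:
  det = gamma(0)^2 - gamma(1)^2 = (5.969)^2 - (4.7924)^2 = 35.628961 - 22.96709776 = 12.66186324
  phi_hat_1 = [gamma(1) gamma(0) - gamma(1) gamma(2)] / det = [(4.7924)(5.969) - (4.7924)(4.3547)] / 12.66186324 = 7.73637132 / 12.66186324 = 0.611
  phi_hat_2 = [gamma(0) gamma(2) - gamma(1)^2] / det = [(5.969)(4.3547) - (4.7924)^2] / 12.66186324 = 3.02610654 / 12.66186324 = 0.239
So phi_hat = [0.6110, 0.2390].
Therefore phi_hat_1 = 0.6110.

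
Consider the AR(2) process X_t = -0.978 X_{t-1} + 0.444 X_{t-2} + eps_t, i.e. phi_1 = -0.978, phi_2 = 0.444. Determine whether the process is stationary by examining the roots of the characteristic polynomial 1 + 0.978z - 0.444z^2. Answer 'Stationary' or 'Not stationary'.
\text{Not stationary}

The AR(p) characteristic polynomial is P(z) = 1 + 0.978z - 0.444z^2.
Stationarity requires all roots to lie outside the unit circle, i.e. |z| > 1 for every root.
Set 1 + (0.978) z + (-0.444) z^2 = 0, i.e. a z^2 + b z + c = 0 with a = -0.444, b = 0.978, c = 1.
Discriminant D = b^2 - 4ac = (0.978)^2 - 4*(-0.444)*1 = 0.956484 - (-1.776) = 2.732484.
D >= 0, so the roots are real: z = (-b +/- sqrt(D)) / (2a) = (-0.978 +/- 1.653023) / (-0.888).
  z_1 = (-0.978 + 1.653023) / (-0.888) = -0.7602,   |z_1| = 0.7602.
  z_2 = (-0.978 - 1.653023) / (-0.888) = 2.9629,   |z_2| = 2.9629.
Moduli of all roots: 0.7602, 2.9629.
All moduli strictly greater than 1? No.
Verdict: Not stationary.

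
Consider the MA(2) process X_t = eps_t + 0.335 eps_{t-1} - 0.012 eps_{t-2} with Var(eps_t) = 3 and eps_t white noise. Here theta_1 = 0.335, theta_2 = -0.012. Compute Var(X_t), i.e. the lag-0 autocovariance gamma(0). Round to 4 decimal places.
\gamma(0) = 3.3371

For an MA(q) process X_t = eps_t + sum_i theta_i eps_{t-i} with
Var(eps_t) = sigma^2, the variance is
  gamma(0) = sigma^2 * (1 + sum_i theta_i^2).
  sum_i theta_i^2 = (0.335)^2 + (-0.012)^2 = 0.112225 + 0.000144 = 0.112369.
  gamma(0) = 3 * (1 + 0.112369) = 3 * 1.112369 = 3.337107, which rounds to 3.3371.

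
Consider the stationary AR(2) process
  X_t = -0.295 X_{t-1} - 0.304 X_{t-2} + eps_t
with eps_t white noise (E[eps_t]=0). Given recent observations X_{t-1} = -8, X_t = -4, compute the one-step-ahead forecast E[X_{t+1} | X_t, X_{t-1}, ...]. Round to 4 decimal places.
E[X_{t+1} \mid \mathcal F_t] = 3.6120

For an AR(p) model X_t = c + sum_i phi_i X_{t-i} + eps_t, the
one-step-ahead conditional mean is
  E[X_{t+1} | X_t, ...] = c + sum_i phi_i X_{t+1-i}.
Substitute known values:
  E[X_{t+1} | ...] = (-0.295) * (-4) + (-0.304) * (-8)
                   = 3.6120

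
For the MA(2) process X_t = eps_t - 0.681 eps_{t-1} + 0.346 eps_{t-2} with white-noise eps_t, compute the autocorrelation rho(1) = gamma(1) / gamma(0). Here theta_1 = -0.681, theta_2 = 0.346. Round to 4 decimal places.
\rho(1) = -0.5789

For an MA(q) process with theta_0 = 1, the autocovariance is
  gamma(k) = sigma^2 * sum_{i=0..q-k} theta_i * theta_{i+k},
and rho(k) = gamma(k) / gamma(0). Sigma^2 cancels.
  numerator   = (1)*(-0.681) + (-0.681)*(0.346) = -0.916626.
  denominator = (1)^2 + (-0.681)^2 + (0.346)^2 = 1.583477.
  rho(1) = -0.916626 / 1.583477 = -0.5789.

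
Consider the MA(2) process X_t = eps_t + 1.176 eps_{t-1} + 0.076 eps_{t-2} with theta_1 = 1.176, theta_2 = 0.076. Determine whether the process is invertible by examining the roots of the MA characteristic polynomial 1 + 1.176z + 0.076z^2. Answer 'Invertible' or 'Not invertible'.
\text{Not invertible}

The MA(q) characteristic polynomial is P(z) = 1 + 1.176z + 0.076z^2.
Invertibility requires all roots to lie outside the unit circle, i.e. |z| > 1 for every root.
Set 1 + (1.176) z + (0.076) z^2 = 0, i.e. a z^2 + b z + c = 0 with a = 0.076, b = 1.176, c = 1.
Discriminant D = b^2 - 4ac = (1.176)^2 - 4*(0.076)*1 = 1.382976 - (0.304) = 1.078976.
D >= 0, so the roots are real: z = (-b +/- sqrt(D)) / (2a) = (-1.176 +/- 1.038738) / (0.152).
  z_1 = (-1.176 + 1.038738) / (0.152) = -0.903,   |z_1| = 0.903.
  z_2 = (-1.176 - 1.038738) / (0.152) = -14.5706,   |z_2| = 14.5706.
Moduli of all roots: 0.9030, 14.5706.
All moduli strictly greater than 1? No.
Verdict: Not invertible.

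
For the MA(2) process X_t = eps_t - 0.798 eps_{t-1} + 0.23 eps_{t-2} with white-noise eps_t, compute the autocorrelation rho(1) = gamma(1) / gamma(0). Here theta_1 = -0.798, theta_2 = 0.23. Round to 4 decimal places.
\rho(1) = -0.5809

For an MA(q) process with theta_0 = 1, the autocovariance is
  gamma(k) = sigma^2 * sum_{i=0..q-k} theta_i * theta_{i+k},
and rho(k) = gamma(k) / gamma(0). Sigma^2 cancels.
  numerator   = (1)*(-0.798) + (-0.798)*(0.23) = -0.98154.
  denominator = (1)^2 + (-0.798)^2 + (0.23)^2 = 1.689704.
  rho(1) = -0.98154 / 1.689704 = -0.5809.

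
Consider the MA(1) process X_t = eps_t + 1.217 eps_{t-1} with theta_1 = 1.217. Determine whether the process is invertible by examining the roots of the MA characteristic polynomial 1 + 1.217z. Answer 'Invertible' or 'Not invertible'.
\text{Not invertible}

The MA(q) characteristic polynomial is P(z) = 1 + 1.217z.
Invertibility requires all roots to lie outside the unit circle, i.e. |z| > 1 for every root.
This is linear in z: 1 + (1.217) z = 0  =>  z = -1/(1.217) = -0.821693,  |z| = 0.821693.
Moduli of all roots: 0.8217.
All moduli strictly greater than 1? No.
Verdict: Not invertible.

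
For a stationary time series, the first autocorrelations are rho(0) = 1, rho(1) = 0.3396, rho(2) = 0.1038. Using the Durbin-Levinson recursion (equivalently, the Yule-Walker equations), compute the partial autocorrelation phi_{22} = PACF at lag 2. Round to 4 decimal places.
\phi_{22} = -0.0130

The PACF at lag k is phi_{kk}, the last component of the solution
to the Yule-Walker system G_k phi = r_k where
  (G_k)_{ij} = rho(|i - j|), (r_k)_i = rho(i), i,j = 1..k.
Equivalently, Durbin-Levinson gives phi_{kk} iteratively:
  phi_{11} = rho(1)
  phi_{kk} = [rho(k) - sum_{j=1..k-1} phi_{k-1,j} rho(k-j)]
            / [1 - sum_{j=1..k-1} phi_{k-1,j} rho(j)],
  phi_{k,j} = phi_{k-1,j} - phi_{kk} phi_{k-1,k-j},  j = 1..k-1.
Step k = 1:
  phi_11 = rho(1) = 0.3396.
Step k = 2:
  phi_22 = [rho(2) - phi_11 rho(1)] / [1 - phi_11 rho(1)] = [0.1038 - (0.3396)(0.3396)] / [1 - (0.3396)(0.3396)]
         = -0.01152816 / 0.88467184 = -0.013.
Therefore phi_{22} = -0.0130.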